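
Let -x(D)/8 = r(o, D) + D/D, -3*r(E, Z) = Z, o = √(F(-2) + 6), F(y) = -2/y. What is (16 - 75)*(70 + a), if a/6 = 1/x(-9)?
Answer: -65903/16 ≈ -4118.9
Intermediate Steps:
o = √7 (o = √(-2/(-2) + 6) = √(-2*(-½) + 6) = √(1 + 6) = √7 ≈ 2.6458)
r(E, Z) = -Z/3
x(D) = -8 + 8*D/3 (x(D) = -8*(-D/3 + D/D) = -8*(-D/3 + 1) = -8*(1 - D/3) = -8 + 8*D/3)
a = -3/16 (a = 6/(-8 + (8/3)*(-9)) = 6/(-8 - 24) = 6/(-32) = 6*(-1/32) = -3/16 ≈ -0.18750)
(16 - 75)*(70 + a) = (16 - 75)*(70 - 3/16) = -59*1117/16 = -65903/16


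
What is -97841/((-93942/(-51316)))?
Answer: -2510404378/46971 ≈ -53446.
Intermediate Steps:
-97841/((-93942/(-51316))) = -97841/((-93942*(-1/51316))) = -97841/46971/25658 = -97841*25658/46971 = -2510404378/46971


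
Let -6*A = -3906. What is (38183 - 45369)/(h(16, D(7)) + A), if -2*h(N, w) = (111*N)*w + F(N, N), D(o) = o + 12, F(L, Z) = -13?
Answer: 14372/32429 ≈ 0.44318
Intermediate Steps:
A = 651 (A = -1/6*(-3906) = 651)
D(o) = 12 + o
h(N, w) = 13/2 - 111*N*w/2 (h(N, w) = -((111*N)*w - 13)/2 = -(111*N*w - 13)/2 = -(-13 + 111*N*w)/2 = 13/2 - 111*N*w/2)
(38183 - 45369)/(h(16, D(7)) + A) = (38183 - 45369)/((13/2 - 111/2*16*(12 + 7)) + 651) = -7186/((13/2 - 111/2*16*19) + 651) = -7186/((13/2 - 16872) + 651) = -7186/(-33731/2 + 651) = -7186/(-32429/2) = -7186*(-2/32429) = 14372/32429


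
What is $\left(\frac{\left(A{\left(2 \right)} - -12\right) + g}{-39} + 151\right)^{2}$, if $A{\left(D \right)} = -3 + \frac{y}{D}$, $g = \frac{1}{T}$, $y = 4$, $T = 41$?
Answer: $\frac{58079554009}{2556801} \approx 22716.0$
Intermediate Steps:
$g = \frac{1}{41} \approx 0.02439$
$A{\left(D \right)} = -3 + \frac{4}{D}$
$\left(\frac{\left(A{\left(2 \right)} - -12\right) + g}{-39} + 151\right)^{2} = \left(\frac{\left(\left(-3 + \frac{4}{2}\right) - -12\right) + \frac{1}{41}}{-39} + 151\right)^{2} = \left(\left(\left(\left(-3 + 4 \cdot \frac{1}{2}\right) + 12\right) + \frac{1}{41}\right) \left(- \frac{1}{39}\right) + 151\right)^{2} = \left(\left(\left(\left(-3 + 2\right) + 12\right) + \frac{1}{41}\right) \left(- \frac{1}{39}\right) + 151\right)^{2} = \left(\left(\left(-1 + 12\right) + \frac{1}{41}\right) \left(- \frac{1}{39}\right) + 151\right)^{2} = \left(\left(11 + \frac{1}{41}\right) \left(- \frac{1}{39}\right) + 151\right)^{2} = \left(\frac{452}{41} \left(- \frac{1}{39}\right) + 151\right)^{2} = \left(- \frac{452}{1599} + 151\right)^{2} = \left(\frac{240997}{1599}\right)^{2} = \frac{58079554009}{2556801}$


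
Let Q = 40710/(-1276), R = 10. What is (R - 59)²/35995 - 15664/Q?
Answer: 3128431793/6371115 ≈ 491.03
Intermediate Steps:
Q = -20355/638 (Q = 40710*(-1/1276) = -20355/638 ≈ -31.904)
(R - 59)²/35995 - 15664/Q = (10 - 59)²/35995 - 15664/(-20355/638) = (-49)²*(1/35995) - 15664*(-638/20355) = 2401*(1/35995) + 9993632/20355 = 2401/35995 + 9993632/20355 = 3128431793/6371115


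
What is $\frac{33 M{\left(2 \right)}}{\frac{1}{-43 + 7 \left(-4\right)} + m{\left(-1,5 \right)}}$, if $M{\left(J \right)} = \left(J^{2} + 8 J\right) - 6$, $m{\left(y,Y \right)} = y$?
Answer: $- \frac{5467}{12} \approx -455.58$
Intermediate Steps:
$M{\left(J \right)} = -6 + J^{2} + 8 J$
$\frac{33 M{\left(2 \right)}}{\frac{1}{-43 + 7 \left(-4\right)} + m{\left(-1,5 \right)}} = \frac{33 \left(-6 + 2^{2} + 8 \cdot 2\right)}{\frac{1}{-43 + 7 \left(-4\right)} - 1} = \frac{33 \left(-6 + 4 + 16\right)}{\frac{1}{-43 - 28} - 1} = \frac{33 \cdot 14}{\frac{1}{-71} - 1} = \frac{462}{- \frac{1}{71} - 1} = \frac{462}{- \frac{72}{71}} = 462 \left(- \frac{71}{72}\right) = - \frac{5467}{12}$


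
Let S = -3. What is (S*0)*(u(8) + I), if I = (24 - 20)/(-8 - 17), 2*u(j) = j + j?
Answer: 0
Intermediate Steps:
u(j) = j (u(j) = (j + j)/2 = (2*j)/2 = j)
I = -4/25 (I = 4/(-25) = 4*(-1/25) = -4/25 ≈ -0.16000)
(S*0)*(u(8) + I) = (-3*0)*(8 - 4/25) = 0*(196/25) = 0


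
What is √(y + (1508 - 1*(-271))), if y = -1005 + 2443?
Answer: √3217 ≈ 56.719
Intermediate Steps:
y = 1438
√(y + (1508 - 1*(-271))) = √(1438 + (1508 - 1*(-271))) = √(1438 + (1508 + 271)) = √(1438 + 1779) = √3217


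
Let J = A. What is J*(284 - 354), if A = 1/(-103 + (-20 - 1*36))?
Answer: 70/159 ≈ 0.44025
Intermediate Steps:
A = -1/159 (A = 1/(-103 + (-20 - 36)) = 1/(-103 - 56) = 1/(-159) = -1/159 ≈ -0.0062893)
J = -1/159 ≈ -0.0062893
J*(284 - 354) = -(284 - 354)/159 = -1/159*(-70) = 70/159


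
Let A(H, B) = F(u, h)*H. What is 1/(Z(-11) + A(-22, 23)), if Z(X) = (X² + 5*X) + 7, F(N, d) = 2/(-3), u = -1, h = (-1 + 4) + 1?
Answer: 3/263 ≈ 0.011407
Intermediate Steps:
h = 4 (h = 3 + 1 = 4)
F(N, d) = -⅔ (F(N, d) = 2*(-⅓) = -⅔)
A(H, B) = -2*H/3
Z(X) = 7 + X² + 5*X
1/(Z(-11) + A(-22, 23)) = 1/((7 + (-11)² + 5*(-11)) - ⅔*(-22)) = 1/((7 + 121 - 55) + 44/3) = 1/(73 + 44/3) = 1/(263/3) = 3/263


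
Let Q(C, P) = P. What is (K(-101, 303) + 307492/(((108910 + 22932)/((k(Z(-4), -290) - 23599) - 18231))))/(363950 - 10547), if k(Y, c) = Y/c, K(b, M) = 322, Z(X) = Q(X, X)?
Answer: -929445142118/3378018478635 ≈ -0.27515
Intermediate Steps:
Z(X) = X
(K(-101, 303) + 307492/(((108910 + 22932)/((k(Z(-4), -290) - 23599) - 18231))))/(363950 - 10547) = (322 + 307492/(((108910 + 22932)/((-4/(-290) - 23599) - 18231))))/(363950 - 10547) = (322 + 307492/((131842/((-4*(-1/290) - 23599) - 18231))))/353403 = (322 + 307492/((131842/((2/145 - 23599) - 18231))))*(1/353403) = (322 + 307492/((131842/(-3421853/145 - 18231))))*(1/353403) = (322 + 307492/((131842/(-6065348/145))))*(1/353403) = (322 + 307492/((131842*(-145/6065348))))*(1/353403) = (322 + 307492/(-9558545/3032674))*(1/353403) = (322 + 307492*(-3032674/9558545))*(1/353403) = (322 - 932522993608/9558545)*(1/353403) = -929445142118/9558545*1/353403 = -929445142118/3378018478635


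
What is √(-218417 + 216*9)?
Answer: I*√216473 ≈ 465.27*I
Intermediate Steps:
√(-218417 + 216*9) = √(-218417 + 1944) = √(-216473) = I*√216473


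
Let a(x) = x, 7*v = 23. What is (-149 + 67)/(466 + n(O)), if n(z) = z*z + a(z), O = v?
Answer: -2009/11762 ≈ -0.17080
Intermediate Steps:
v = 23/7 (v = (⅐)*23 = 23/7 ≈ 3.2857)
O = 23/7 ≈ 3.2857
n(z) = z + z² (n(z) = z*z + z = z² + z = z + z²)
(-149 + 67)/(466 + n(O)) = (-149 + 67)/(466 + 23*(1 + 23/7)/7) = -82/(466 + (23/7)*(30/7)) = -82/(466 + 690/49) = -82/23524/49 = -82*49/23524 = -2009/11762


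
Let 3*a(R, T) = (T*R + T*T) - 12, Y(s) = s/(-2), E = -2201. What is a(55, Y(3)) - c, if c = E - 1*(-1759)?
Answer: 1645/4 ≈ 411.25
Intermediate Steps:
Y(s) = -s/2 (Y(s) = s*(-1/2) = -s/2)
a(R, T) = -4 + T**2/3 + R*T/3 (a(R, T) = ((T*R + T*T) - 12)/3 = ((R*T + T**2) - 12)/3 = ((T**2 + R*T) - 12)/3 = (-12 + T**2 + R*T)/3 = -4 + T**2/3 + R*T/3)
c = -442 (c = -2201 - 1*(-1759) = -2201 + 1759 = -442)
a(55, Y(3)) - c = (-4 + (-1/2*3)**2/3 + (1/3)*55*(-1/2*3)) - 1*(-442) = (-4 + (-3/2)**2/3 + (1/3)*55*(-3/2)) + 442 = (-4 + (1/3)*(9/4) - 55/2) + 442 = (-4 + 3/4 - 55/2) + 442 = -123/4 + 442 = 1645/4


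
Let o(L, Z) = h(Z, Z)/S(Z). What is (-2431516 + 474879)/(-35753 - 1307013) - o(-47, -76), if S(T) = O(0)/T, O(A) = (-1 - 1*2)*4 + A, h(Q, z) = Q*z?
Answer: -147354641993/4028298 ≈ -36580.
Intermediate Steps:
O(A) = -12 + A (O(A) = (-1 - 2)*4 + A = -3*4 + A = -12 + A)
S(T) = -12/T (S(T) = (-12 + 0)/T = -12/T)
o(L, Z) = -Z³/12 (o(L, Z) = (Z*Z)/((-12/Z)) = Z²*(-Z/12) = -Z³/12)
(-2431516 + 474879)/(-35753 - 1307013) - o(-47, -76) = (-2431516 + 474879)/(-35753 - 1307013) - (-1)*(-76)³/12 = -1956637/(-1342766) - (-1)*(-438976)/12 = -1956637*(-1/1342766) - 1*109744/3 = 1956637/1342766 - 109744/3 = -147354641993/4028298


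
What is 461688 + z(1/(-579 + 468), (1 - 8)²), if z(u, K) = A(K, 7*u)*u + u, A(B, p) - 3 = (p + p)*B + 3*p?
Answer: 5688458111/12321 ≈ 4.6169e+5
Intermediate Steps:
A(B, p) = 3 + 3*p + 2*B*p (A(B, p) = 3 + ((p + p)*B + 3*p) = 3 + ((2*p)*B + 3*p) = 3 + (2*B*p + 3*p) = 3 + (3*p + 2*B*p) = 3 + 3*p + 2*B*p)
z(u, K) = u + u*(3 + 21*u + 14*K*u) (z(u, K) = (3 + 3*(7*u) + 2*K*(7*u))*u + u = (3 + 21*u + 14*K*u)*u + u = u*(3 + 21*u + 14*K*u) + u = u + u*(3 + 21*u + 14*K*u))
461688 + z(1/(-579 + 468), (1 - 8)²) = 461688 + (4 + 21/(-579 + 468) + 14*(1 - 8)²/(-579 + 468))/(-579 + 468) = 461688 + (4 + 21/(-111) + 14*(-7)²/(-111))/(-111) = 461688 - (4 + 21*(-1/111) + 14*49*(-1/111))/111 = 461688 - (4 - 7/37 - 686/111)/111 = 461688 - 1/111*(-263/111) = 461688 + 263/12321 = 5688458111/12321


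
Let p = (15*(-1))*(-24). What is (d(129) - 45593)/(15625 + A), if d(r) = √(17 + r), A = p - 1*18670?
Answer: 45593/2685 - √146/2685 ≈ 16.976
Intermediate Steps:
p = 360 (p = -15*(-24) = 360)
A = -18310 (A = 360 - 1*18670 = 360 - 18670 = -18310)
(d(129) - 45593)/(15625 + A) = (√(17 + 129) - 45593)/(15625 - 18310) = (√146 - 45593)/(-2685) = (-45593 + √146)*(-1/2685) = 45593/2685 - √146/2685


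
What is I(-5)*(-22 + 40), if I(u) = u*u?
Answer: 450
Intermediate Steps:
I(u) = u²
I(-5)*(-22 + 40) = (-5)²*(-22 + 40) = 25*18 = 450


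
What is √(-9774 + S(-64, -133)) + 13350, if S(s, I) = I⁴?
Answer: 13350 + √312890947 ≈ 31039.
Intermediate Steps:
√(-9774 + S(-64, -133)) + 13350 = √(-9774 + (-133)⁴) + 13350 = √(-9774 + 312900721) + 13350 = √312890947 + 13350 = 13350 + √312890947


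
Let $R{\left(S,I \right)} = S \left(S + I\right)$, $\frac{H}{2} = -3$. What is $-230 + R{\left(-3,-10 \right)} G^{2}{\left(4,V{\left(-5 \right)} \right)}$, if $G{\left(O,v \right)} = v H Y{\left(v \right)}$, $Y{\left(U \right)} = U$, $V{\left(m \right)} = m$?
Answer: $877270$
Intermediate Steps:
$H = -6$ ($H = 2 \left(-3\right) = -6$)
$G{\left(O,v \right)} = - 6 v^{2}$ ($G{\left(O,v \right)} = v \left(-6\right) v = - 6 v v = - 6 v^{2}$)
$R{\left(S,I \right)} = S \left(I + S\right)$
$-230 + R{\left(-3,-10 \right)} G^{2}{\left(4,V{\left(-5 \right)} \right)} = -230 + - 3 \left(-10 - 3\right) \left(- 6 \left(-5\right)^{2}\right)^{2} = -230 + \left(-3\right) \left(-13\right) \left(\left(-6\right) 25\right)^{2} = -230 + 39 \left(-150\right)^{2} = -230 + 39 \cdot 22500 = -230 + 877500 = 877270$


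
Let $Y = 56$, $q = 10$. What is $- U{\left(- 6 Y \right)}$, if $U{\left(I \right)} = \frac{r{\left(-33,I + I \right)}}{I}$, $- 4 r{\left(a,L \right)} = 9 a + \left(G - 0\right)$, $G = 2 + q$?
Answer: $\frac{95}{448} \approx 0.21205$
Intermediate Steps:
$G = 12$ ($G = 2 + 10 = 12$)
$r{\left(a,L \right)} = -3 - \frac{9 a}{4}$ ($r{\left(a,L \right)} = - \frac{9 a + \left(12 - 0\right)}{4} = - \frac{9 a + \left(12 + 0\right)}{4} = - \frac{9 a + 12}{4} = - \frac{12 + 9 a}{4} = -3 - \frac{9 a}{4}$)
$U{\left(I \right)} = \frac{285}{4 I}$ ($U{\left(I \right)} = \frac{-3 - - \frac{297}{4}}{I} = \frac{-3 + \frac{297}{4}}{I} = \frac{285}{4 I}$)
$- U{\left(- 6 Y \right)} = - \frac{285}{4 \left(\left(-6\right) 56\right)} = - \frac{285}{4 \left(-336\right)} = - \frac{285 \left(-1\right)}{4 \cdot 336} = \left(-1\right) \left(- \frac{95}{448}\right) = \frac{95}{448}$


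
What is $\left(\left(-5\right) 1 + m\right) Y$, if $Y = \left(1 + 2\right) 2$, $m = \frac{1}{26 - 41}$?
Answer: $- \frac{152}{5} \approx -30.4$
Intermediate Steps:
$m = - \frac{1}{15}$ ($m = \frac{1}{-15} = - \frac{1}{15} \approx -0.066667$)
$Y = 6$ ($Y = 3 \cdot 2 = 6$)
$\left(\left(-5\right) 1 + m\right) Y = \left(\left(-5\right) 1 - \frac{1}{15}\right) 6 = \left(-5 - \frac{1}{15}\right) 6 = \left(- \frac{76}{15}\right) 6 = - \frac{152}{5}$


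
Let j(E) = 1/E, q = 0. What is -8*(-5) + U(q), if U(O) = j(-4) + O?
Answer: 159/4 ≈ 39.750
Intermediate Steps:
U(O) = -¼ + O (U(O) = 1/(-4) + O = -¼ + O)
-8*(-5) + U(q) = -8*(-5) + (-¼ + 0) = 40 - ¼ = 159/4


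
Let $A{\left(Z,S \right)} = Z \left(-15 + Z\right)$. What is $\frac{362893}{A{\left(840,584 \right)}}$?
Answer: $\frac{362893}{693000} \approx 0.52365$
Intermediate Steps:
$\frac{362893}{A{\left(840,584 \right)}} = \frac{362893}{840 \left(-15 + 840\right)} = \frac{362893}{840 \cdot 825} = \frac{362893}{693000}$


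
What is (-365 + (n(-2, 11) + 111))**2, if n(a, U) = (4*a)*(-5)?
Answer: 45796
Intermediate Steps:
n(a, U) = -20*a
(-365 + (n(-2, 11) + 111))**2 = (-365 + (-20*(-2) + 111))**2 = (-365 + (40 + 111))**2 = (-365 + 151)**2 = (-214)**2 = 45796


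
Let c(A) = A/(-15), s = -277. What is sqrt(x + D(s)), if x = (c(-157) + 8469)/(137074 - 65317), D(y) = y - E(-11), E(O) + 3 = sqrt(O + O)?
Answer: sqrt(-35255897758410 - 128726676225*I*sqrt(22))/358785 ≈ 0.1417 - 16.55*I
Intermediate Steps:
E(O) = -3 + sqrt(2)*sqrt(O) (E(O) = -3 + sqrt(O + O) = -3 + sqrt(2*O) = -3 + sqrt(2)*sqrt(O))
c(A) = -A/15 (c(A) = A*(-1/15) = -A/15)
D(y) = 3 + y - I*sqrt(22) (D(y) = y - (-3 + sqrt(2)*sqrt(-11)) = y - (-3 + sqrt(2)*(I*sqrt(11))) = y - (-3 + I*sqrt(22)) = y + (3 - I*sqrt(22)) = 3 + y - I*sqrt(22))
x = 127192/1076355 (x = (-1/15*(-157) + 8469)/(137074 - 65317) = (157/15 + 8469)/71757 = (127192/15)*(1/71757) = 127192/1076355 ≈ 0.11817)
sqrt(x + D(s)) = sqrt(127192/1076355 + (3 - 277 - I*sqrt(22))) = sqrt(127192/1076355 + (-274 - I*sqrt(22))) = sqrt(-294794078/1076355 - I*sqrt(22))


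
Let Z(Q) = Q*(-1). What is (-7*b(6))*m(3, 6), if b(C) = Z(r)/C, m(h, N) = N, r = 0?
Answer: 0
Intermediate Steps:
Z(Q) = -Q
b(C) = 0 (b(C) = (-1*0)/C = 0/C = 0)
(-7*b(6))*m(3, 6) = -7*0*6 = 0*6 = 0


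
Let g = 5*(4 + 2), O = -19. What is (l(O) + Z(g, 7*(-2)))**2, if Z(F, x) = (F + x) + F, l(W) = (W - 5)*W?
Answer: 252004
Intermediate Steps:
l(W) = W*(-5 + W) (l(W) = (-5 + W)*W = W*(-5 + W))
g = 30 (g = 5*6 = 30)
Z(F, x) = x + 2*F
(l(O) + Z(g, 7*(-2)))**2 = (-19*(-5 - 19) + (7*(-2) + 2*30))**2 = (-19*(-24) + (-14 + 60))**2 = (456 + 46)**2 = 502**2 = 252004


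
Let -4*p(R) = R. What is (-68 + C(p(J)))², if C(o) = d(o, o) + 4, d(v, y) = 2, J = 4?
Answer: 3844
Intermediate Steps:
p(R) = -R/4
C(o) = 6 (C(o) = 2 + 4 = 6)
(-68 + C(p(J)))² = (-68 + 6)² = (-62)² = 3844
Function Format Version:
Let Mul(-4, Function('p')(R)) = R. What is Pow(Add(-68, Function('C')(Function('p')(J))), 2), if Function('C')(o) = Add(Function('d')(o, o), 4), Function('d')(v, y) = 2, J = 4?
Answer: 3844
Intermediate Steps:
Function('p')(R) = Mul(Rational(-1, 4), R)
Function('C')(o) = 6 (Function('C')(o) = Add(2, 4) = 6)
Pow(Add(-68, Function('C')(Function('p')(J))), 2) = Pow(Add(-68, 6), 2) = Pow(-62, 2) = 3844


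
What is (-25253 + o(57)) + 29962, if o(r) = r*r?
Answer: 7958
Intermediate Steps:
o(r) = r²
(-25253 + o(57)) + 29962 = (-25253 + 57²) + 29962 = (-25253 + 3249) + 29962 = -22004 + 29962 = 7958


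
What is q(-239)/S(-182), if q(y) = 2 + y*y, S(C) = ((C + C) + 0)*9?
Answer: -6347/364 ≈ -17.437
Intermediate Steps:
S(C) = 18*C (S(C) = (2*C + 0)*9 = (2*C)*9 = 18*C)
q(y) = 2 + y²
q(-239)/S(-182) = (2 + (-239)²)/((18*(-182))) = (2 + 57121)/(-3276) = 57123*(-1/3276) = -6347/364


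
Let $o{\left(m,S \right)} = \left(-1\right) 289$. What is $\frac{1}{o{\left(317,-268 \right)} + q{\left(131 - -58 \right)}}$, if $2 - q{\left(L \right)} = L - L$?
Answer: $- \frac{1}{287} \approx -0.0034843$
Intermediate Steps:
$o{\left(m,S \right)} = -289$
$q{\left(L \right)} = 2$ ($q{\left(L \right)} = 2 - \left(L - L\right) = 2 - 0 = 2 + 0 = 2$)
$\frac{1}{o{\left(317,-268 \right)} + q{\left(131 - -58 \right)}} = \frac{1}{-289 + 2} = \frac{1}{-287} = - \frac{1}{287}$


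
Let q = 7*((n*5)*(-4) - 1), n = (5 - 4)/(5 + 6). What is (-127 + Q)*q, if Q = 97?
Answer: 6510/11 ≈ 591.82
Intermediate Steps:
n = 1/11 ≈ 0.090909
q = -217/11 (q = 7*(((1/11)*5)*(-4) - 1) = 7*((5/11)*(-4) - 1) = 7*(-20/11 - 1) = 7*(-31/11) = -217/11 ≈ -19.727)
(-127 + Q)*q = (-127 + 97)*(-217/11) = -30*(-217/11) = 6510/11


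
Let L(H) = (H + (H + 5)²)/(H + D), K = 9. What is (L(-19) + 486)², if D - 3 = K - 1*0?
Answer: 10400625/49 ≈ 2.1226e+5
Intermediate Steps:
D = 12 (D = 3 + (9 - 1*0) = 3 + (9 + 0) = 3 + 9 = 12)
L(H) = (H + (5 + H)²)/(12 + H) (L(H) = (H + (H + 5)²)/(H + 12) = (H + (5 + H)²)/(12 + H))
(L(-19) + 486)² = ((-19 + (5 - 19)²)/(12 - 19) + 486)² = ((-19 + (-14)²)/(-7) + 486)² = (-(-19 + 196)/7 + 486)² = (-⅐*177 + 486)² = (-177/7 + 486)² = (3225/7)² = 10400625/49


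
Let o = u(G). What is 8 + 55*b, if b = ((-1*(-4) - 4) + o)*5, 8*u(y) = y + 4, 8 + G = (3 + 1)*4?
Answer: 841/2 ≈ 420.50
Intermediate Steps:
G = 8 (G = -8 + (3 + 1)*4 = -8 + 4*4 = -8 + 16 = 8)
u(y) = ½ + y/8 (u(y) = (y + 4)/8 = (4 + y)/8 = ½ + y/8)
o = 3/2 (o = ½ + (⅛)*8 = ½ + 1 = 3/2 ≈ 1.5000)
b = 15/2 (b = ((-1*(-4) - 4) + 3/2)*5 = ((4 - 4) + 3/2)*5 = (0 + 3/2)*5 = (3/2)*5 = 15/2 ≈ 7.5000)
8 + 55*b = 8 + 55*(15/2) = 8 + 825/2 = 841/2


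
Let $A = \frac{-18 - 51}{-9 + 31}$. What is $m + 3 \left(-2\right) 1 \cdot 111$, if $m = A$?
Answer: $- \frac{14721}{22} \approx -669.14$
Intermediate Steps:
$A = - \frac{69}{22} \approx -3.1364$
$m = - \frac{69}{22} \approx -3.1364$
$m + 3 \left(-2\right) 1 \cdot 111 = - \frac{69}{22} + 3 \left(-2\right) 1 \cdot 111 = - \frac{69}{22} + \left(-6\right) 1 \cdot 111 = - \frac{69}{22} - 666 = - \frac{14721}{22}$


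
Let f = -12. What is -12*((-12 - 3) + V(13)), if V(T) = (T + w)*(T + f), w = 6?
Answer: -48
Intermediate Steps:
V(T) = (-12 + T)*(6 + T) (V(T) = (T + 6)*(T - 12) = (6 + T)*(-12 + T) = (-12 + T)*(6 + T))
-12*((-12 - 3) + V(13)) = -12*((-12 - 3) + (-72 + 13² - 6*13)) = -12*((-12 - 1*3) + (-72 + 169 - 78)) = -12*((-12 - 3) + 19) = -12*(-15 + 19) = -12*4 = -48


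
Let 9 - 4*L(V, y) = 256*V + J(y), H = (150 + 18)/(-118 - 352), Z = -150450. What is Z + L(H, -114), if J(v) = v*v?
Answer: -144453441/940 ≈ -1.5367e+5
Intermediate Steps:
J(v) = v**2
H = -84/235 (H = 168/(-470) = 168*(-1/470) = -84/235 ≈ -0.35745)
L(V, y) = 9/4 - 64*V - y**2/4 (L(V, y) = 9/4 - (256*V + y**2)/4 = 9/4 - (y**2 + 256*V)/4 = 9/4 + (-64*V - y**2/4) = 9/4 - 64*V - y**2/4)
Z + L(H, -114) = -150450 + (9/4 - 64*(-84/235) - 1/4*(-114)**2) = -150450 + (9/4 + 5376/235 - 1/4*12996) = -150450 + (9/4 + 5376/235 - 3249) = -150450 - 3030441/940 = -144453441/940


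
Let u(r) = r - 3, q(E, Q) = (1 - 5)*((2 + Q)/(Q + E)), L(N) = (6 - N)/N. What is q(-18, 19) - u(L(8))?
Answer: -323/4 ≈ -80.750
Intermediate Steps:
L(N) = (6 - N)/N
q(E, Q) = -4*(2 + Q)/(E + Q)
u(r) = -3 + r
q(-18, 19) - u(L(8)) = 4*(-2 - 1*19)/(-18 + 19) - (-3 + (6 - 1*8)/8) = 4*(-2 - 19)/1 - (-3 + (6 - 8)/8) = 4*1*(-21) - (-3 + (1/8)*(-2)) = -84 - (-3 - 1/4) = -84 - 1*(-13/4) = -84 + 13/4 = -323/4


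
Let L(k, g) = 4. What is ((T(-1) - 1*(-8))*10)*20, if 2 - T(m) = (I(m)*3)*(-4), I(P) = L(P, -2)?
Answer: 11600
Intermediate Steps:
I(P) = 4
T(m) = 50 (T(m) = 2 - 4*3*(-4) = 2 - 12*(-4) = 2 - 1*(-48) = 2 + 48 = 50)
((T(-1) - 1*(-8))*10)*20 = ((50 - 1*(-8))*10)*20 = ((50 + 8)*10)*20 = (58*10)*20 = 580*20 = 11600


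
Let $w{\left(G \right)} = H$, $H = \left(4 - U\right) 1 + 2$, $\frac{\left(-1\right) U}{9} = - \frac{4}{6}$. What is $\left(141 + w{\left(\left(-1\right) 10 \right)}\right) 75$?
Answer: $10575$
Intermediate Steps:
$U = 6$ ($U = - 9 \left(- \frac{4}{6}\right) = - 9 \left(\left(-4\right) \frac{1}{6}\right) = \left(-9\right) \left(- \frac{2}{3}\right) = 6$)
$H = 0$ ($H = \left(4 - 6\right) 1 + 2 = \left(-2\right) 1 + 2 = -2 + 2 = 0$)
$w{\left(G \right)} = 0$
$\left(141 + w{\left(\left(-1\right) 10 \right)}\right) 75 = \left(141 + 0\right) 75 = 141 \cdot 75 = 10575$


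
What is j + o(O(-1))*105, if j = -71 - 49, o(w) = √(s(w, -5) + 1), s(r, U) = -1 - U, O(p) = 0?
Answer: -120 + 105*√5 ≈ 114.79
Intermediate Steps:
o(w) = √5 (o(w) = √((-1 - 1*(-5)) + 1) = √((-1 + 5) + 1) = √(4 + 1) = √5)
j = -120
j + o(O(-1))*105 = -120 + √5*105 = -120 + 105*√5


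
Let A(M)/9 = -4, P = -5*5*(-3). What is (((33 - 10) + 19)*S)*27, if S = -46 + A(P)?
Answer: -92988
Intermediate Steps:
P = 75 (P = -25*(-3) = 75)
A(M) = -36 (A(M) = 9*(-4) = -36)
S = -82 (S = -46 - 36 = -82)
(((33 - 10) + 19)*S)*27 = (((33 - 10) + 19)*(-82))*27 = ((23 + 19)*(-82))*27 = (42*(-82))*27 = -3444*27 = -92988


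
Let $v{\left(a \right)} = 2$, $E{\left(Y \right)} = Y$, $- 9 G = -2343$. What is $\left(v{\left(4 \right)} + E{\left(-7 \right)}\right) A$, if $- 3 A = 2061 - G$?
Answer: $\frac{27010}{9} \approx 3001.1$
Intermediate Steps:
$G = \frac{781}{3}$ ($G = \left(- \frac{1}{9}\right) \left(-2343\right) = \frac{781}{3} \approx 260.33$)
$A = - \frac{5402}{9}$ ($A = - \frac{2061 - \frac{781}{3}}{3} = \left(- \frac{1}{3}\right) \frac{5402}{3} = - \frac{5402}{9} \approx -600.22$)
$\left(v{\left(4 \right)} + E{\left(-7 \right)}\right) A = \left(2 - 7\right) \left(- \frac{5402}{9}\right) = \left(-5\right) \left(- \frac{5402}{9}\right) = \frac{27010}{9}$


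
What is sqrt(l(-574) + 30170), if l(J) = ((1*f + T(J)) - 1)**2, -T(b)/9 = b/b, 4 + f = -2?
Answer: sqrt(30426) ≈ 174.43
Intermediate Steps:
f = -6 (f = -4 - 2 = -6)
T(b) = -9 (T(b) = -9*b/b = -9*1 = -9)
l(J) = 256 (l(J) = ((1*(-6) - 9) - 1)**2 = ((-6 - 9) - 1)**2 = (-15 - 1)**2 = (-16)**2 = 256)
sqrt(l(-574) + 30170) = sqrt(256 + 30170) = sqrt(30426)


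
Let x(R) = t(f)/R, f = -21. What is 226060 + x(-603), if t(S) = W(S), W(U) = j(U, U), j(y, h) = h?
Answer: 45438067/201 ≈ 2.2606e+5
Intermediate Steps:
W(U) = U
t(S) = S
x(R) = -21/R
226060 + x(-603) = 226060 - 21/(-603) = 226060 - 21*(-1/603) = 226060 + 7/201 = 45438067/201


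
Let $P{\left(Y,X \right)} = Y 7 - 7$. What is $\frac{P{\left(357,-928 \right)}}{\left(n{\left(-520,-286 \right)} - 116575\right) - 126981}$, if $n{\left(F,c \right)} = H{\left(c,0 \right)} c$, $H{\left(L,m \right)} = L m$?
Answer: $- \frac{623}{60889} \approx -0.010232$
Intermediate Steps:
$n{\left(F,c \right)} = 0$ ($n{\left(F,c \right)} = c 0 c = 0 c = 0$)
$P{\left(Y,X \right)} = -7 + 7 Y$ ($P{\left(Y,X \right)} = 7 Y - 7 = -7 + 7 Y$)
$\frac{P{\left(357,-928 \right)}}{\left(n{\left(-520,-286 \right)} - 116575\right) - 126981} = \frac{-7 + 7 \cdot 357}{\left(0 - 116575\right) - 126981} = \frac{-7 + 2499}{-116575 - 126981} = \frac{2492}{-243556} = 2492 \left(- \frac{1}{243556}\right) = - \frac{623}{60889}$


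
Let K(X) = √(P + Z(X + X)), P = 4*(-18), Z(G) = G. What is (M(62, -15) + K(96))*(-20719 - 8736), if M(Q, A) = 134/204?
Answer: -1973485/102 - 58910*√30 ≈ -3.4201e+5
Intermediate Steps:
P = -72
M(Q, A) = 67/102 (M(Q, A) = 134*(1/204) = 67/102)
K(X) = √(-72 + 2*X) (K(X) = √(-72 + (X + X)) = √(-72 + 2*X))
(M(62, -15) + K(96))*(-20719 - 8736) = (67/102 + √(-72 + 2*96))*(-20719 - 8736) = (67/102 + √(-72 + 192))*(-29455) = (67/102 + √120)*(-29455) = (67/102 + 2*√30)*(-29455) = -1973485/102 - 58910*√30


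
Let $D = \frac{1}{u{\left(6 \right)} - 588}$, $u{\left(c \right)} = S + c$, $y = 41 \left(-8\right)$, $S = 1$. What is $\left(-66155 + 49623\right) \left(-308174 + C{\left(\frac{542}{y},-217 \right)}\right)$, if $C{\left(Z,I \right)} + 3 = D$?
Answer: $\frac{2960068453816}{581} \approx 5.0948 \cdot 10^{9}$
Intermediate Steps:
$y = -328$
$u{\left(c \right)} = 1 + c$
$D = - \frac{1}{581}$ ($D = \frac{1}{\left(1 + 6\right) - 588} = \frac{1}{7 - 588} = \frac{1}{-581} = - \frac{1}{581} \approx -0.0017212$)
$C{\left(Z,I \right)} = - \frac{1744}{581}$ ($C{\left(Z,I \right)} = -3 - \frac{1}{581} = - \frac{1744}{581}$)
$\left(-66155 + 49623\right) \left(-308174 + C{\left(\frac{542}{y},-217 \right)}\right) = \left(-66155 + 49623\right) \left(-308174 - \frac{1744}{581}\right) = \left(-16532\right) \left(- \frac{179050838}{581}\right) = \frac{2960068453816}{581}$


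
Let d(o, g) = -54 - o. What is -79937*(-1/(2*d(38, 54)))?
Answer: -79937/184 ≈ -434.44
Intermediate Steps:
-79937*(-1/(2*d(38, 54))) = -79937*(-1/(2*(-54 - 1*38))) = -79937*(-1/(2*(-54 - 38))) = -79937/((-92*(-2))) = -79937/184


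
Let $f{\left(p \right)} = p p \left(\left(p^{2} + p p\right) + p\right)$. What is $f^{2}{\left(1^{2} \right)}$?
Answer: $9$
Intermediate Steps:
$f{\left(p \right)} = p^{2} \left(p + 2 p^{2}\right)$ ($f{\left(p \right)} = p^{2} \left(\left(p^{2} + p^{2}\right) + p\right) = p^{2} \left(2 p^{2} + p\right) = p^{2} \left(p + 2 p^{2}\right)$)
$f^{2}{\left(1^{2} \right)} = \left(\left(1^{2}\right)^{3} \left(1 + 2 \cdot 1^{2}\right)\right)^{2} = \left(1^{3} \left(1 + 2 \cdot 1\right)\right)^{2} = \left(1 \left(1 + 2\right)\right)^{2} = \left(1 \cdot 3\right)^{2} = 3^{2} = 9$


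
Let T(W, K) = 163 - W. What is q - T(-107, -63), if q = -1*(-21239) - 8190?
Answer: 12779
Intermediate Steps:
q = 13049 (q = 21239 - 8190 = 13049)
q - T(-107, -63) = 13049 - (163 - 1*(-107)) = 13049 - (163 + 107) = 13049 - 1*270 = 13049 - 270 = 12779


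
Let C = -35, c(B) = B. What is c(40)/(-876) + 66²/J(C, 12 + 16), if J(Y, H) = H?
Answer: 238421/1533 ≈ 155.53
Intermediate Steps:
c(40)/(-876) + 66²/J(C, 12 + 16) = 40/(-876) + 66²/(12 + 16) = 40*(-1/876) + 4356/28 = -10/219 + 4356*(1/28) = -10/219 + 1089/7 = 238421/1533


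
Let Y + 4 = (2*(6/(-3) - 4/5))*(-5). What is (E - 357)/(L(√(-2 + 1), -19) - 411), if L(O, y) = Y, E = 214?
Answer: 143/387 ≈ 0.36951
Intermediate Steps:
Y = 24 (Y = -4 + (2*(6/(-3) - 4/5))*(-5) = -4 + (2*(6*(-⅓) - 4*⅕))*(-5) = -4 + (2*(-2 - ⅘))*(-5) = -4 + (2*(-14/5))*(-5) = -4 - 28/5*(-5) = -4 + 28 = 24)
L(O, y) = 24
(E - 357)/(L(√(-2 + 1), -19) - 411) = (214 - 357)/(24 - 411) = -143/(-387) = -143*(-1/387) = 143/387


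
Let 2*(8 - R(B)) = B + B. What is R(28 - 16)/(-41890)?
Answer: 2/20945 ≈ 9.5488e-5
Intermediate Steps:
R(B) = 8 - B (R(B) = 8 - (B + B)/2 = 8 - B)
R(28 - 16)/(-41890) = (8 - (28 - 16))/(-41890) = (8 - 1*12)*(-1/41890) = (8 - 12)*(-1/41890) = -4*(-1/41890) = 2/20945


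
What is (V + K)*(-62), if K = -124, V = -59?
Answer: 11346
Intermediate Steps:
(V + K)*(-62) = (-59 - 124)*(-62) = -183*(-62) = 11346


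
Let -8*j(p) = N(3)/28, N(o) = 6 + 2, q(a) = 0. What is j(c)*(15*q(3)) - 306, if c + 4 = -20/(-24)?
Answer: -306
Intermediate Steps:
c = -19/6 (c = -4 - 20/(-24) = -4 - 20*(-1/24) = -4 + ⅚ = -19/6 ≈ -3.1667)
N(o) = 8
j(p) = -1/28
j(c)*(15*q(3)) - 306 = -15*0/28 - 306 = -1/28*0 - 306 = 0 - 306 = -306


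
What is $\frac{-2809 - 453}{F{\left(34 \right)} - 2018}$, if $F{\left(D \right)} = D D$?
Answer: $\frac{1631}{431} \approx 3.7842$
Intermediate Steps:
$F{\left(D \right)} = D^{2}$
$\frac{-2809 - 453}{F{\left(34 \right)} - 2018} = \frac{-2809 - 453}{34^{2} - 2018} = - \frac{3262}{1156 - 2018} = - \frac{3262}{-862} = \left(-3262\right) \left(- \frac{1}{862}\right) = \frac{1631}{431}$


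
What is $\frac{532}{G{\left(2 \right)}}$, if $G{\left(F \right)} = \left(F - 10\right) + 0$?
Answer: $- \frac{133}{2} \approx -66.5$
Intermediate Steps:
$G{\left(F \right)} = -10 + F$ ($G{\left(F \right)} = \left(-10 + F\right) + 0 = -10 + F$)
$\frac{532}{G{\left(2 \right)}} = \frac{532}{-10 + 2} = \frac{532}{-8} = 532 \left(- \frac{1}{8}\right) = - \frac{133}{2}$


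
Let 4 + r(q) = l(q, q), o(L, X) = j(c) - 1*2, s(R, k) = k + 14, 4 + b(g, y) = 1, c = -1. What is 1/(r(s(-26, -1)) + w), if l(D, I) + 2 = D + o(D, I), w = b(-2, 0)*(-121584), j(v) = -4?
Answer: 1/364753 ≈ 2.7416e-6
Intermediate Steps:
b(g, y) = -3 (b(g, y) = -4 + 1 = -3)
s(R, k) = 14 + k
o(L, X) = -6 (o(L, X) = -4 - 1*2 = -4 - 2 = -6)
w = 364752 (w = -3*(-121584) = 364752)
l(D, I) = -8 + D (l(D, I) = -2 + (D - 6) = -2 + (-6 + D) = -8 + D)
r(q) = -12 + q (r(q) = -4 + (-8 + q) = -12 + q)
1/(r(s(-26, -1)) + w) = 1/((-12 + (14 - 1)) + 364752) = 1/((-12 + 13) + 364752) = 1/(1 + 364752) = 1/364753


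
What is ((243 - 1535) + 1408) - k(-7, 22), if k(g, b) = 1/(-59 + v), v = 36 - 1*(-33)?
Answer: 1159/10 ≈ 115.90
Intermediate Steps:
v = 69 (v = 36 + 33 = 69)
k(g, b) = 1/10 (k(g, b) = 1/(-59 + 69) = 1/10)
((243 - 1535) + 1408) - k(-7, 22) = ((243 - 1535) + 1408) - 1*1/10 = (-1292 + 1408) - 1/10 = 116 - 1/10 = 1159/10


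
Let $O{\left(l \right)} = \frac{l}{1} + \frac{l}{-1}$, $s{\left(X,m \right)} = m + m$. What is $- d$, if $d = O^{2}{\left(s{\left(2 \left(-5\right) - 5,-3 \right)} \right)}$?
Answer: $0$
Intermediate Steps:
$s{\left(X,m \right)} = 2 m$
$O{\left(l \right)} = 0$ ($O{\left(l \right)} = l 1 + l \left(-1\right) = l - l = 0$)
$d = 0$ ($d = 0^{2} = 0$)
$- d = \left(-1\right) 0 = 0$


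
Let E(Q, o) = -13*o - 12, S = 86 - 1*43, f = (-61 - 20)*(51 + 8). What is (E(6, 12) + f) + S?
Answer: -4904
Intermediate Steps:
f = -4779 (f = -81*59 = -4779)
S = 43 (S = 86 - 43 = 43)
E(Q, o) = -12 - 13*o
(E(6, 12) + f) + S = ((-12 - 13*12) - 4779) + 43 = ((-12 - 156) - 4779) + 43 = (-168 - 4779) + 43 = -4947 + 43 = -4904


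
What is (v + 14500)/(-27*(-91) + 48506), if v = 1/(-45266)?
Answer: 656356999/2306891158 ≈ 0.28452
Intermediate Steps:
v = -1/45266 ≈ -2.2092e-5
(v + 14500)/(-27*(-91) + 48506) = (-1/45266 + 14500)/(-27*(-91) + 48506) = 656356999/(45266*(2457 + 48506)) = (656356999/45266)/50963 = (656356999/45266)*(1/50963) = 656356999/2306891158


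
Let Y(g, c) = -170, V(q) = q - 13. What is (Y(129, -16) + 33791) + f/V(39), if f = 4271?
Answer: 878417/26 ≈ 33785.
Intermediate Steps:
V(q) = -13 + q
(Y(129, -16) + 33791) + f/V(39) = (-170 + 33791) + 4271/(-13 + 39) = 33621 + 4271/26 = 878417/26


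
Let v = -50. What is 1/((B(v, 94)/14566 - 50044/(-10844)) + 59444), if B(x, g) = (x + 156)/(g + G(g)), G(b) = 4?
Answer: 1934932874/115029079431813 ≈ 1.6821e-5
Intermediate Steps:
B(x, g) = (156 + x)/(4 + g) (B(x, g) = (x + 156)/(g + 4) = (156 + x)/(4 + g))
1/((B(v, 94)/14566 - 50044/(-10844)) + 59444) = 1/((((156 - 50)/(4 + 94))/14566 - 50044/(-10844)) + 59444) = 1/(((106/98)*(1/14566) - 50044*(-1/10844)) + 59444) = 1/((((1/98)*106)*(1/14566) + 12511/2711) + 59444) = 1/(((53/49)*(1/14566) + 12511/2711) + 59444) = 1/((53/713734 + 12511/2711) + 59444) = 1/(8929669757/1934932874 + 59444) = 1/(115029079431813/1934932874) = 1934932874/115029079431813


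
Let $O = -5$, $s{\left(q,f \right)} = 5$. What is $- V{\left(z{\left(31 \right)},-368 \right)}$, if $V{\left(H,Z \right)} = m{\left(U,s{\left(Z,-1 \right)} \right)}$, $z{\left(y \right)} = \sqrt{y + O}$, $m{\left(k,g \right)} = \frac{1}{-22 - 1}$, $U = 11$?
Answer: $\frac{1}{23} \approx 0.043478$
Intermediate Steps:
$m{\left(k,g \right)} = - \frac{1}{23}$ ($m{\left(k,g \right)} = \frac{1}{-23} = - \frac{1}{23}$)
$z{\left(y \right)} = \sqrt{-5 + y}$ ($z{\left(y \right)} = \sqrt{y - 5} = \sqrt{-5 + y}$)
$V{\left(H,Z \right)} = - \frac{1}{23}$
$- V{\left(z{\left(31 \right)},-368 \right)} = \left(-1\right) \left(- \frac{1}{23}\right) = \frac{1}{23}$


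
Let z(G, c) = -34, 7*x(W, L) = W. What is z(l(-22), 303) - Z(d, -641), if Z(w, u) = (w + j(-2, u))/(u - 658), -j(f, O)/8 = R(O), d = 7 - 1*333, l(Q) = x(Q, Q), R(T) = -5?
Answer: -44452/1299 ≈ -34.220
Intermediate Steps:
x(W, L) = W/7
l(Q) = Q/7
d = -326 (d = 7 - 333 = -326)
j(f, O) = 40 (j(f, O) = -8*(-5) = 40)
Z(w, u) = (40 + w)/(-658 + u) (Z(w, u) = (w + 40)/(u - 658) = (40 + w)/(-658 + u))
z(l(-22), 303) - Z(d, -641) = -34 - (40 - 326)/(-658 - 641) = -34 - (-286)/(-1299) = -34 - (-1)*(-286)/1299 = -34 - 1*286/1299 = -34 - 286/1299 = -44452/1299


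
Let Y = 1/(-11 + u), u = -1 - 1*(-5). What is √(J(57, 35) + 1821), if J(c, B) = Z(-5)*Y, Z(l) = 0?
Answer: √1821 ≈ 42.673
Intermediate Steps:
u = 4 (u = -1 + 5 = 4)
Y = -⅐ (Y = 1/(-11 + 4) = 1/(-7) = -⅐ ≈ -0.14286)
J(c, B) = 0 (J(c, B) = 0*(-⅐) = 0)
√(J(57, 35) + 1821) = √(0 + 1821) = √1821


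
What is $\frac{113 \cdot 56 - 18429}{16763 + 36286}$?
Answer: $- \frac{12101}{53049} \approx -0.22811$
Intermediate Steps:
$\frac{113 \cdot 56 - 18429}{16763 + 36286} = \frac{6328 - 18429}{53049} = \left(-12101\right) \frac{1}{53049} = - \frac{12101}{53049}$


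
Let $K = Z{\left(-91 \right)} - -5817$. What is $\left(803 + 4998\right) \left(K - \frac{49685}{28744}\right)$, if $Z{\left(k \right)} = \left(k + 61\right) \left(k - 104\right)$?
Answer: $\frac{1945113371963}{28744} \approx 6.767 \cdot 10^{7}$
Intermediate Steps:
$Z{\left(k \right)} = \left(-104 + k\right) \left(61 + k\right)$ ($Z{\left(k \right)} = \left(61 + k\right) \left(-104 + k\right) = \left(-104 + k\right) \left(61 + k\right)$)
$K = 11667$ ($K = \left(-6344 + \left(-91\right)^{2} - -3913\right) - -5817 = \left(-6344 + 8281 + 3913\right) + 5817 = 5850 + 5817 = 11667$)
$\left(803 + 4998\right) \left(K - \frac{49685}{28744}\right) = \left(803 + 4998\right) \left(11667 - \frac{49685}{28744}\right) = 5801 \left(11667 - \frac{49685}{28744}\right) = 5801 \cdot \frac{335306563}{28744} = \frac{1945113371963}{28744}$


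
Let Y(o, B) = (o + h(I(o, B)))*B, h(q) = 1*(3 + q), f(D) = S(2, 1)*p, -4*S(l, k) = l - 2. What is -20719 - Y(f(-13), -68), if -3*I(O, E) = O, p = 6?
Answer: -20515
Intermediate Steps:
S(l, k) = ½ - l/4 (S(l, k) = -(l - 2)/4 = -(-2 + l)/4 = ½ - l/4)
f(D) = 0 (f(D) = (½ - ¼*2)*6 = (½ - ½)*6 = 0*6 = 0)
I(O, E) = -O/3
h(q) = 3 + q
Y(o, B) = B*(3 + 2*o/3) (Y(o, B) = (o + (3 - o/3))*B = (3 + 2*o/3)*B = B*(3 + 2*o/3))
-20719 - Y(f(-13), -68) = -20719 - (-68)*(9 + 2*0)/3 = -20719 - (-68)*(9 + 0)/3 = -20719 - (-68)*9/3 = -20719 - 1*(-204) = -20719 + 204 = -20515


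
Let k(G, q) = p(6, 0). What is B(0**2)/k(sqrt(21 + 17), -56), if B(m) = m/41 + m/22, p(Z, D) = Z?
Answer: 0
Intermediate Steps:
k(G, q) = 6
B(m) = 63*m/902 (B(m) = m*(1/41) + m*(1/22) = m/41 + m/22 = 63*m/902)
B(0**2)/k(sqrt(21 + 17), -56) = ((63/902)*0**2)/6 = ((63/902)*0)*(1/6) = 0*(1/6) = 0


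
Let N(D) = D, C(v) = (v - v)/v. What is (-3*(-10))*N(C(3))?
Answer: 0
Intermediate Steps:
C(v) = 0 (C(v) = 0/v = 0)
(-3*(-10))*N(C(3)) = -3*(-10)*0 = 30*0 = 0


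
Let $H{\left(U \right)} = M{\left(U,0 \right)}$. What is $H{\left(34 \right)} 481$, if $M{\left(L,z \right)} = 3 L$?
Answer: $49062$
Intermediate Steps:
$H{\left(U \right)} = 3 U$
$H{\left(34 \right)} 481 = 3 \cdot 34 \cdot 481 = 102 \cdot 481 = 49062$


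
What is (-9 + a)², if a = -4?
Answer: 169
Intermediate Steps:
(-9 + a)² = (-9 - 4)² = (-13)² = 169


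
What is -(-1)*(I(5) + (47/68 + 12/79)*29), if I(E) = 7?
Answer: 168945/5372 ≈ 31.449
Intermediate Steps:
-(-1)*(I(5) + (47/68 + 12/79)*29) = -(-1)*(7 + (47/68 + 12/79)*29) = -(-1)*(7 + (4529/5372)*29) = -(-1)*(7 + 131341/5372) = -(-1)*168945/5372 = -1*(-168945/5372) = 168945/5372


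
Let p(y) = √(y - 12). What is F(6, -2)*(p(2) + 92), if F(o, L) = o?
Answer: 552 + 6*I*√10 ≈ 552.0 + 18.974*I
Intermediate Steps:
p(y) = √(-12 + y)
F(6, -2)*(p(2) + 92) = 6*(√(-12 + 2) + 92) = 6*(√(-10) + 92) = 6*(I*√10 + 92) = 6*(92 + I*√10) = 552 + 6*I*√10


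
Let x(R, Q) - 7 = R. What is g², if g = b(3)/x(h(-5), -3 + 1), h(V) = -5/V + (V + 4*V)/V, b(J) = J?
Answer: 9/169 ≈ 0.053254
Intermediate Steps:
h(V) = 5 - 5/V (h(V) = -5/V + (5*V)/V = -5/V + 5 = 5 - 5/V)
x(R, Q) = 7 + R
g = 3/13 (g = 3/(7 + (5 - 5/(-5))) = 3/(7 + (5 - 5*(-⅕))) = 3/(7 + (5 + 1)) = 3/(7 + 6) = 3/13 ≈ 0.23077)
g² = (3/13)² = 9/169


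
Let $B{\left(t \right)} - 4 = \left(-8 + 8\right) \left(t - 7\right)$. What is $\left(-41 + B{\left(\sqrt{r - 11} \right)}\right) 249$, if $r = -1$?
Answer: $-9213$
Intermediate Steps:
$B{\left(t \right)} = 4$ ($B{\left(t \right)} = 4 + \left(-8 + 8\right) \left(t - 7\right) = 4 + 0 \left(-7 + t\right) = 4 + 0 = 4$)
$\left(-41 + B{\left(\sqrt{r - 11} \right)}\right) 249 = \left(-41 + 4\right) 249 = \left(-37\right) 249 = -9213$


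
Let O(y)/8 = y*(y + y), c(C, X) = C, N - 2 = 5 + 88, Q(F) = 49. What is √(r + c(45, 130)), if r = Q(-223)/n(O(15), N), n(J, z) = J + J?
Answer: √648098/120 ≈ 6.7087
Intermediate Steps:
N = 95 (N = 2 + (5 + 88) = 2 + 93 = 95)
O(y) = 16*y² (O(y) = 8*(y*(y + y)) = 8*(y*(2*y)) = 8*(2*y²) = 16*y²)
n(J, z) = 2*J
r = 49/7200 (r = 49/((2*(16*15²))) = 49/((2*(16*225))) = 49/((2*3600)) = 49/7200 ≈ 0.0068056)
√(r + c(45, 130)) = √(49/7200 + 45) = √(324049/7200) = √648098/120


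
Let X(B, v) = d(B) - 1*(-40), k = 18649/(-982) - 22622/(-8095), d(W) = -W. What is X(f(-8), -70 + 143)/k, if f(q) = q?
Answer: -381565920/128748851 ≈ -2.9636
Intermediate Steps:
k = -128748851/7949290 (k = 18649*(-1/982) - 22622*(-1/8095) = -18649/982 + 22622/8095 = -128748851/7949290 ≈ -16.196)
X(B, v) = 40 - B (X(B, v) = -B - 1*(-40) = -B + 40 = 40 - B)
X(f(-8), -70 + 143)/k = (40 - 1*(-8))/(-128748851/7949290) = (40 + 8)*(-7949290/128748851) = 48*(-7949290/128748851) = -381565920/128748851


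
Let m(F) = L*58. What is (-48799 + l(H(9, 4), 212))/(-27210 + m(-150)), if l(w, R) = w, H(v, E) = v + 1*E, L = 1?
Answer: 24393/13576 ≈ 1.7968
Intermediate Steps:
H(v, E) = E + v (H(v, E) = v + E = E + v)
m(F) = 58 (m(F) = 1*58 = 58)
(-48799 + l(H(9, 4), 212))/(-27210 + m(-150)) = (-48799 + (4 + 9))/(-27210 + 58) = (-48799 + 13)/(-27152) = -48786*(-1/27152) = 24393/13576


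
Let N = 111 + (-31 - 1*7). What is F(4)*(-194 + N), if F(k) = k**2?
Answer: -1936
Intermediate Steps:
N = 73 (N = 111 + (-31 - 7) = 111 - 38 = 73)
F(4)*(-194 + N) = 4**2*(-194 + 73) = 16*(-121) = -1936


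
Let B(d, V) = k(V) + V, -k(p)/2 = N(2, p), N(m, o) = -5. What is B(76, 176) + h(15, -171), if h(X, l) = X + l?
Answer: 30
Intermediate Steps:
k(p) = 10 (k(p) = -2*(-5) = 10)
B(d, V) = 10 + V
B(76, 176) + h(15, -171) = (10 + 176) + (15 - 171) = 186 - 156 = 30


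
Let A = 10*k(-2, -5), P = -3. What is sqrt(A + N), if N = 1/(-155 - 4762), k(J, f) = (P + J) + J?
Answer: I*sqrt(1692387147)/4917 ≈ 8.3666*I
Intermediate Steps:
k(J, f) = -3 + 2*J (k(J, f) = (-3 + J) + J = -3 + 2*J)
N = -1/4917 (N = 1/(-4917) = -1/4917 ≈ -0.00020338)
A = -70 (A = 10*(-3 + 2*(-2)) = 10*(-3 - 4) = 10*(-7) = -70)
sqrt(A + N) = sqrt(-70 - 1/4917) = sqrt(-344191/4917) = I*sqrt(1692387147)/4917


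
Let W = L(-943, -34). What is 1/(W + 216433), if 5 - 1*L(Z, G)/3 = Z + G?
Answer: 1/219379 ≈ 4.5583e-6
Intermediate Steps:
L(Z, G) = 15 - 3*G - 3*Z (L(Z, G) = 15 - 3*(Z + G) = 15 - 3*(G + Z) = 15 + (-3*G - 3*Z) = 15 - 3*G - 3*Z)
W = 2946 (W = 15 - 3*(-34) - 3*(-943) = 15 + 102 + 2829 = 2946)
1/(W + 216433) = 1/(2946 + 216433) = 1/219379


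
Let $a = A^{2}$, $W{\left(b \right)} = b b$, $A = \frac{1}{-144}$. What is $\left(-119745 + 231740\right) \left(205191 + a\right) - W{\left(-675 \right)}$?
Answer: $\frac{476511422581115}{20736} \approx 2.298 \cdot 10^{10}$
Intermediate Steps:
$A = - \frac{1}{144} \approx -0.0069444$
$W{\left(b \right)} = b^{2}$
$a = \frac{1}{20736}$ ($a = \left(- \frac{1}{144}\right)^{2} = \frac{1}{20736} \approx 4.8225 \cdot 10^{-5}$)
$\left(-119745 + 231740\right) \left(205191 + a\right) - W{\left(-675 \right)} = \left(-119745 + 231740\right) \left(205191 + \frac{1}{20736}\right) - \left(-675\right)^{2} = 111995 \cdot \frac{4254840577}{20736} - 455625 = \frac{476520870421115}{20736} - 455625 = \frac{476511422581115}{20736}$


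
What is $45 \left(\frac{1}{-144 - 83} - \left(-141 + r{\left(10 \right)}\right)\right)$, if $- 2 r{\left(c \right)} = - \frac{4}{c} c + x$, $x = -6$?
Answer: $\frac{1389195}{227} \approx 6119.8$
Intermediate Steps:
$r{\left(c \right)} = 5$ ($r{\left(c \right)} = - \frac{- \frac{4}{c} c - 6}{2} = - \frac{-4 - 6}{2} = \left(- \frac{1}{2}\right) \left(-10\right) = 5$)
$45 \left(\frac{1}{-144 - 83} - \left(-141 + r{\left(10 \right)}\right)\right) = 45 \left(\frac{1}{-144 - 83} + \left(141 - 5\right)\right) = 45 \left(\frac{1}{-227} + \left(141 - 5\right)\right) = 45 \left(- \frac{1}{227} + 136\right) = 45 \cdot \frac{30871}{227} = \frac{1389195}{227}$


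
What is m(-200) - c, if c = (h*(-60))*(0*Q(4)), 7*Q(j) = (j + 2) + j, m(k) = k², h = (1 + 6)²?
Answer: 40000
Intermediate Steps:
h = 49 (h = 7² = 49)
Q(j) = 2/7 + 2*j/7 (Q(j) = ((j + 2) + j)/7 = ((2 + j) + j)/7 = (2 + 2*j)/7 = 2/7 + 2*j/7)
c = 0 (c = (49*(-60))*(0*(2/7 + (2/7)*4)) = -0*(2/7 + 8/7) = -0*10/7 = -2940*0 = 0)
m(-200) - c = (-200)² - 1*0 = 40000 + 0 = 40000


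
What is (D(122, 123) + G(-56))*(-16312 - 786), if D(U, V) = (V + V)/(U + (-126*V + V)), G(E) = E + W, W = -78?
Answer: 34950842504/15253 ≈ 2.2914e+6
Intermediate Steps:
G(E) = -78 + E (G(E) = E - 78 = -78 + E)
D(U, V) = 2*V/(U - 125*V) (D(U, V) = (2*V)/(U - 125*V) = 2*V/(U - 125*V))
(D(122, 123) + G(-56))*(-16312 - 786) = (2*123/(122 - 125*123) + (-78 - 56))*(-16312 - 786) = (2*123/(122 - 15375) - 134)*(-17098) = (2*123/(-15253) - 134)*(-17098) = (2*123*(-1/15253) - 134)*(-17098) = (-246/15253 - 134)*(-17098) = -2044148/15253*(-17098) = 34950842504/15253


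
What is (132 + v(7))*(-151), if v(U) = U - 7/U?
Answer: -20838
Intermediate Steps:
v(U) = U - 7/U
(132 + v(7))*(-151) = (132 + (7 - 7/7))*(-151) = (132 + (7 - 7*⅐))*(-151) = (132 + (7 - 1))*(-151) = (132 + 6)*(-151) = 138*(-151) = -20838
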